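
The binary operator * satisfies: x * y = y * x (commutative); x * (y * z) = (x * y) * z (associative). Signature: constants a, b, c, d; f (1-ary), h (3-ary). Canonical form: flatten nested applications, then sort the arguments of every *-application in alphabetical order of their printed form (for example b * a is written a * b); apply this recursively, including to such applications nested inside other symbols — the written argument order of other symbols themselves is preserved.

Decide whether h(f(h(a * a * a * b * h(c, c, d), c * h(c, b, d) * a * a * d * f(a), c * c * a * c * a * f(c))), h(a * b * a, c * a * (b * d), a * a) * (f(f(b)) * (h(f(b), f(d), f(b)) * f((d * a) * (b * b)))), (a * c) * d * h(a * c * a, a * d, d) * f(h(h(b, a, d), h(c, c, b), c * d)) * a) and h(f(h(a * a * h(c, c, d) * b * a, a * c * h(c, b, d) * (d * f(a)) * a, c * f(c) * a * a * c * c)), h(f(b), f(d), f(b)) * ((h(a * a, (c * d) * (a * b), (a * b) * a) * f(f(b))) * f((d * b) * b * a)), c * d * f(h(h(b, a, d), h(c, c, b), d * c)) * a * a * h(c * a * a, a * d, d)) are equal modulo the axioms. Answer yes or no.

Left:  h(f(h(a * a * a * b * h(c, c, d), c * h(c, b, d) * a * a * d * f(a), c * c * a * c * a * f(c))), h(a * b * a, c * a * (b * d), a * a) * (f(f(b)) * (h(f(b), f(d), f(b)) * f((d * a) * (b * b)))), (a * c) * d * h(a * c * a, a * d, d) * f(h(h(b, a, d), h(c, c, b), c * d)) * a)
  Work inside:  h(a * b * a, c * a * (b * d), a * a) * (f(f(b)) * (h(f(b), f(d), f(b)) * f((d * a) * (b * b))))
  Flatten:  h(a * b * a, c * a * (b * d), a * a) * f(f(b)) * h(f(b), f(d), f(b)) * f((d * a) * (b * b))
  Simplify inside:  h(a * b * a, c * a * (b * d), a * a)  →  h(a * a * b, a * b * c * d, a * a)
  Canonicalize subterm:  f((d * a) * (b * b))  →  f(a * b * b * d)
  Sort arguments:  f(a * b * b * d) * f(f(b)) * h(a * a * b, a * b * c * d, a * a) * h(f(b), f(d), f(b))
  Reassemble:  h(f(h(a * a * a * b * h(c, c, d), a * a * c * d * f(a) * h(c, b, d), a * a * c * c * c * f(c))), f(a * b * b * d) * f(f(b)) * h(a * a * b, a * b * c * d, a * a) * h(f(b), f(d), f(b)), a * a * c * d * f(h(h(b, a, d), h(c, c, b), c * d)) * h(a * a * c, a * d, d))
Right:  h(f(h(a * a * h(c, c, d) * b * a, a * c * h(c, b, d) * (d * f(a)) * a, c * f(c) * a * a * c * c)), h(f(b), f(d), f(b)) * ((h(a * a, (c * d) * (a * b), (a * b) * a) * f(f(b))) * f((d * b) * b * a)), c * d * f(h(h(b, a, d), h(c, c, b), d * c)) * a * a * h(c * a * a, a * d, d))
  Descend into:  h(f(b), f(d), f(b)) * ((h(a * a, (c * d) * (a * b), (a * b) * a) * f(f(b))) * f((d * b) * b * a))
  Un-nest:  h(f(b), f(d), f(b)) * h(a * a, (c * d) * (a * b), (a * b) * a) * f(f(b)) * f((d * b) * b * a)
  Inside:  h(a * a, (c * d) * (a * b), (a * b) * a)  →  h(a * a, a * b * c * d, a * a * b)
  Canonicalize subterm:  f((d * b) * b * a)  →  f(a * b * b * d)
  Sort arguments:  f(a * b * b * d) * f(f(b)) * h(a * a, a * b * c * d, a * a * b) * h(f(b), f(d), f(b))
  Rebuild:  h(f(h(a * a * a * b * h(c, c, d), a * a * c * d * f(a) * h(c, b, d), a * a * c * c * c * f(c))), f(a * b * b * d) * f(f(b)) * h(a * a, a * b * c * d, a * a * b) * h(f(b), f(d), f(b)), a * a * c * d * f(h(h(b, a, d), h(c, c, b), c * d)) * h(a * a * c, a * d, d))

Answer: no — h(f(h(a * a * a * b * h(c, c, d), a * a * c * d * f(a) * h(c, b, d), a * a * c * c * c * f(c))), f(a * b * b * d) * f(f(b)) * h(a * a * b, a * b * c * d, a * a) * h(f(b), f(d), f(b)), a * a * c * d * f(h(h(b, a, d), h(c, c, b), c * d)) * h(a * a * c, a * d, d)) vs h(f(h(a * a * a * b * h(c, c, d), a * a * c * d * f(a) * h(c, b, d), a * a * c * c * c * f(c))), f(a * b * b * d) * f(f(b)) * h(a * a, a * b * c * d, a * a * b) * h(f(b), f(d), f(b)), a * a * c * d * f(h(h(b, a, d), h(c, c, b), c * d)) * h(a * a * c, a * d, d))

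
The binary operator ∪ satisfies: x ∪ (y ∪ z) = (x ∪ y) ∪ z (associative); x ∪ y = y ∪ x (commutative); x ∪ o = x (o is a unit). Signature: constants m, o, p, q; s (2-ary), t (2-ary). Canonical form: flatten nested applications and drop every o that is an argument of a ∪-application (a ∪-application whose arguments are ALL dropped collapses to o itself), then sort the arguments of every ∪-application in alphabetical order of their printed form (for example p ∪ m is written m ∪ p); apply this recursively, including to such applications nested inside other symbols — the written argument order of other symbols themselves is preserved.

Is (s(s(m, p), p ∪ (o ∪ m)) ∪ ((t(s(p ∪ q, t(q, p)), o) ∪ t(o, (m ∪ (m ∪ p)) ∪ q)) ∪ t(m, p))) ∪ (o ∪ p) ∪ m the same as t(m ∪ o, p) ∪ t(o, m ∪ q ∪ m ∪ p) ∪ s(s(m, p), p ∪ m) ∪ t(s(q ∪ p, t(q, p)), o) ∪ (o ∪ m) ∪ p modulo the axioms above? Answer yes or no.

Left:  (s(s(m, p), p ∪ (o ∪ m)) ∪ ((t(s(p ∪ q, t(q, p)), o) ∪ t(o, (m ∪ (m ∪ p)) ∪ q)) ∪ t(m, p))) ∪ (o ∪ p) ∪ m
  Flatten:  s(s(m, p), p ∪ (o ∪ m)) ∪ t(s(p ∪ q, t(q, p)), o) ∪ t(o, (m ∪ (m ∪ p)) ∪ q) ∪ t(m, p) ∪ o ∪ p ∪ m
  Canonicalize subterm:  s(s(m, p), p ∪ (o ∪ m))  →  s(s(m, p), m ∪ p)
  Inside:  t(o, (m ∪ (m ∪ p)) ∪ q)  →  t(o, m ∪ m ∪ p ∪ q)
  Units out:  drop o
  Order the arguments:  m ∪ p ∪ s(s(m, p), m ∪ p) ∪ t(m, p) ∪ t(o, m ∪ m ∪ p ∪ q) ∪ t(s(p ∪ q, t(q, p)), o)
Right:  t(m ∪ o, p) ∪ t(o, m ∪ q ∪ m ∪ p) ∪ s(s(m, p), p ∪ m) ∪ t(s(q ∪ p, t(q, p)), o) ∪ (o ∪ m) ∪ p
  Flatten:  t(m ∪ o, p) ∪ t(o, m ∪ q ∪ m ∪ p) ∪ s(s(m, p), p ∪ m) ∪ t(s(q ∪ p, t(q, p)), o) ∪ o ∪ m ∪ p
  Canonicalize subterm:  t(m ∪ o, p)  →  t(m, p)
  Canonicalize subterm:  t(o, m ∪ q ∪ m ∪ p)  →  t(o, m ∪ m ∪ p ∪ q)
  Inside:  s(s(m, p), p ∪ m)  →  s(s(m, p), m ∪ p)
  Unit:  drop o
  Order the arguments:  m ∪ p ∪ s(s(m, p), m ∪ p) ∪ t(m, p) ∪ t(o, m ∪ m ∪ p ∪ q) ∪ t(s(p ∪ q, t(q, p)), o)

Answer: yes — both canonical forms are m ∪ p ∪ s(s(m, p), m ∪ p) ∪ t(m, p) ∪ t(o, m ∪ m ∪ p ∪ q) ∪ t(s(p ∪ q, t(q, p)), o)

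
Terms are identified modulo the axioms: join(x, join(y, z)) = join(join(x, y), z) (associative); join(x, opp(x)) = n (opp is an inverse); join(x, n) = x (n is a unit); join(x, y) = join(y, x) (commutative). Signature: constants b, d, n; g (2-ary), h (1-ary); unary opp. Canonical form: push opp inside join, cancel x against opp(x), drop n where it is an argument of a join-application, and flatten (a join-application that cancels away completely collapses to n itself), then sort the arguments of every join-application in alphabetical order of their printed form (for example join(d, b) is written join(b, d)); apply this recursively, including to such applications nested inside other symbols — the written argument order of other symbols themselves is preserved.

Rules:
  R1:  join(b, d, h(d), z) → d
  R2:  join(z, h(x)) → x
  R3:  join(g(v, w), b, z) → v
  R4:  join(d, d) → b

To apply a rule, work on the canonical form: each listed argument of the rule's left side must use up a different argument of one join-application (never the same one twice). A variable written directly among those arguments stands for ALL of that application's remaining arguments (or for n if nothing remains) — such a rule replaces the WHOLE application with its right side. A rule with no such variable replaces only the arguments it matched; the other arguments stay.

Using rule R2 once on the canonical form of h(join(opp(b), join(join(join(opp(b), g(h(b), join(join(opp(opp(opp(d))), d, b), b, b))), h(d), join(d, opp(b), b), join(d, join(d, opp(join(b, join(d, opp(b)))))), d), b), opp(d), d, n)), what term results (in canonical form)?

Canonical form:  h(join(d, d, d, g(h(b), join(b, b, b)), h(d), opp(b)))
R2 matches:  uses h(d);  x := d, z := join(d, d, d, g(h(b), join(b, b, b)), opp(b))
The variable takes the whole remainder — replace the entire application.
New term:  h(d)

Answer: h(d)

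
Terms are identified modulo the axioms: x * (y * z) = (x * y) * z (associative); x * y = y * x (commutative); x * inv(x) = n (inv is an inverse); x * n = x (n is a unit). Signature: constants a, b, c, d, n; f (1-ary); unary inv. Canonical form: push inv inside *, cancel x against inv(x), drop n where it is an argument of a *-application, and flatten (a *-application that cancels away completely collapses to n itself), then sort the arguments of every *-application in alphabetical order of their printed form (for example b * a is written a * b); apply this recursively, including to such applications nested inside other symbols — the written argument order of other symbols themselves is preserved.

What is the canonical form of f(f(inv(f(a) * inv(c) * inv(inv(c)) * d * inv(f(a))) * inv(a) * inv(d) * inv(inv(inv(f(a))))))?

Work inside:  inv(f(a) * inv(c) * inv(inv(c)) * d * inv(f(a))) * inv(a) * inv(d) * inv(inv(inv(f(a))))
Push inv inside:  distribute inv over * and collapse double inv
Cancel inverse pairs:  c cancels
Collect terms:  inv(f(a)) * inv(d) * inv(d) * inv(a)
Sort:  inv(a) * inv(d) * inv(d) * inv(f(a))
Rebuild:  f(f(inv(a) * inv(d) * inv(d) * inv(f(a))))

Answer: f(f(inv(a) * inv(d) * inv(d) * inv(f(a))))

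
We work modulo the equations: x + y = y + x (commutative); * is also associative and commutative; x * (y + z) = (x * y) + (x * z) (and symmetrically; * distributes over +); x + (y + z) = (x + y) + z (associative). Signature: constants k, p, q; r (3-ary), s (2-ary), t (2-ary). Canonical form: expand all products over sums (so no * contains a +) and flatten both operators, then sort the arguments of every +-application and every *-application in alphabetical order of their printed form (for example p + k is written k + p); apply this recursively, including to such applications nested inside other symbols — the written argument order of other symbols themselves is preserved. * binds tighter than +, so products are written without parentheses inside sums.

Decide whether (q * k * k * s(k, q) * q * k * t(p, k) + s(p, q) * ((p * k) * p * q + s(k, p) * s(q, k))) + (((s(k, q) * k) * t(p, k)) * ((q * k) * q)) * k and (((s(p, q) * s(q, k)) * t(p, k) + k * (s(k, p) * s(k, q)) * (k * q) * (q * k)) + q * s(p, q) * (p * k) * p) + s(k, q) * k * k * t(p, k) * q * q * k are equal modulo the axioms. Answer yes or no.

Left:  (q * k * k * s(k, q) * q * k * t(p, k) + s(p, q) * ((p * k) * p * q + s(k, p) * s(q, k))) + (((s(k, q) * k) * t(p, k)) * ((q * k) * q)) * k
  Distribute:  k * k * k * q * q * s(k, q) * t(p, k) + k * p * p * q * s(p, q) + s(k, p) * s(p, q) * s(q, k) + k * k * k * q * q * s(k, q) * t(p, k)
  Sort arguments:  k * k * k * q * q * s(k, q) * t(p, k) + k * k * k * q * q * s(k, q) * t(p, k) + k * p * p * q * s(p, q) + s(k, p) * s(p, q) * s(q, k)
Right:  (((s(p, q) * s(q, k)) * t(p, k) + k * (s(k, p) * s(k, q)) * (k * q) * (q * k)) + q * s(p, q) * (p * k) * p) + s(k, q) * k * k * t(p, k) * q * q * k
  Merge nested applications:  s(p, q) * s(q, k) * t(p, k) + k * k * k * q * q * s(k, p) * s(k, q) + k * p * p * q * s(p, q) + k * k * k * q * q * s(k, q) * t(p, k)
  Sort arguments:  k * k * k * q * q * s(k, p) * s(k, q) + k * k * k * q * q * s(k, q) * t(p, k) + k * p * p * q * s(p, q) + s(p, q) * s(q, k) * t(p, k)

Answer: no — k * k * k * q * q * s(k, q) * t(p, k) + k * k * k * q * q * s(k, q) * t(p, k) + k * p * p * q * s(p, q) + s(k, p) * s(p, q) * s(q, k) vs k * k * k * q * q * s(k, p) * s(k, q) + k * k * k * q * q * s(k, q) * t(p, k) + k * p * p * q * s(p, q) + s(p, q) * s(q, k) * t(p, k)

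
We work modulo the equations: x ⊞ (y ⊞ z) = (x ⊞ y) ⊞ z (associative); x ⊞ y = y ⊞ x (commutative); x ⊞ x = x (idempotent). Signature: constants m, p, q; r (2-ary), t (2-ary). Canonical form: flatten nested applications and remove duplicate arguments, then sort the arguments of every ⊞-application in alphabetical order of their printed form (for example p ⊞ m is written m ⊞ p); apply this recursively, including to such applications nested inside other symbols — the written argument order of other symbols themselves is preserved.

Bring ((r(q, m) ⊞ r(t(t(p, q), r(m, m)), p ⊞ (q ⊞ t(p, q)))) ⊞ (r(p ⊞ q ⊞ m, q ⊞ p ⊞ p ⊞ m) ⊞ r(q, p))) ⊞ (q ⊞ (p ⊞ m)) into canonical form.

Answer: m ⊞ p ⊞ q ⊞ r(m ⊞ p ⊞ q, m ⊞ p ⊞ q) ⊞ r(q, m) ⊞ r(q, p) ⊞ r(t(t(p, q), r(m, m)), p ⊞ q ⊞ t(p, q))

Derivation:
Flatten:  r(q, m) ⊞ r(t(t(p, q), r(m, m)), p ⊞ (q ⊞ t(p, q))) ⊞ r(p ⊞ q ⊞ m, q ⊞ p ⊞ p ⊞ m) ⊞ r(q, p) ⊞ q ⊞ p ⊞ m
Simplify inside:  r(t(t(p, q), r(m, m)), p ⊞ (q ⊞ t(p, q)))  →  r(t(t(p, q), r(m, m)), p ⊞ q ⊞ t(p, q))
Simplify inside:  r(p ⊞ q ⊞ m, q ⊞ p ⊞ p ⊞ m)  →  r(m ⊞ p ⊞ q, m ⊞ p ⊞ q)
Order the arguments:  m ⊞ p ⊞ q ⊞ r(m ⊞ p ⊞ q, m ⊞ p ⊞ q) ⊞ r(q, m) ⊞ r(q, p) ⊞ r(t(t(p, q), r(m, m)), p ⊞ q ⊞ t(p, q))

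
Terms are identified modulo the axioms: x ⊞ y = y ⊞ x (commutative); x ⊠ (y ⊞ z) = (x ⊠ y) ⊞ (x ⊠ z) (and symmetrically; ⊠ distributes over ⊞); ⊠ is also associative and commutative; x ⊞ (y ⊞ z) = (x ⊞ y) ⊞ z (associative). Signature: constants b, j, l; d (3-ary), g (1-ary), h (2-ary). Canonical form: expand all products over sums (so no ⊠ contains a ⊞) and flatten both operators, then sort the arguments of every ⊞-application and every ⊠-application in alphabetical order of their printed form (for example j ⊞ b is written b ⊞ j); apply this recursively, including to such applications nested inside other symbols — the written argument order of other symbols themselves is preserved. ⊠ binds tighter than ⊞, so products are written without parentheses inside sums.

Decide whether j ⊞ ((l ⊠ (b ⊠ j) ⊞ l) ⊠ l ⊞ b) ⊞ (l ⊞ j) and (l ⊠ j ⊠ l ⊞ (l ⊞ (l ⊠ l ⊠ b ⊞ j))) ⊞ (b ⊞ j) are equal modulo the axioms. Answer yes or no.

Answer: no — b ⊞ b ⊠ j ⊠ l ⊠ l ⊞ j ⊞ j ⊞ l ⊞ l ⊠ l vs b ⊞ b ⊠ l ⊠ l ⊞ j ⊞ j ⊞ j ⊠ l ⊠ l ⊞ l

Derivation:
Left:  j ⊞ ((l ⊠ (b ⊠ j) ⊞ l) ⊠ l ⊞ b) ⊞ (l ⊞ j)
  Expand:  j ⊞ b ⊠ j ⊠ l ⊠ l ⊞ l ⊠ l ⊞ b ⊞ l ⊞ j
  Order the arguments:  b ⊞ b ⊠ j ⊠ l ⊠ l ⊞ j ⊞ j ⊞ l ⊞ l ⊠ l
Right:  (l ⊠ j ⊠ l ⊞ (l ⊞ (l ⊠ l ⊠ b ⊞ j))) ⊞ (b ⊞ j)
  Merge nested applications:  j ⊠ l ⊠ l ⊞ l ⊞ b ⊠ l ⊠ l ⊞ j ⊞ b ⊞ j
  Order the arguments:  b ⊞ b ⊠ l ⊠ l ⊞ j ⊞ j ⊞ j ⊠ l ⊠ l ⊞ l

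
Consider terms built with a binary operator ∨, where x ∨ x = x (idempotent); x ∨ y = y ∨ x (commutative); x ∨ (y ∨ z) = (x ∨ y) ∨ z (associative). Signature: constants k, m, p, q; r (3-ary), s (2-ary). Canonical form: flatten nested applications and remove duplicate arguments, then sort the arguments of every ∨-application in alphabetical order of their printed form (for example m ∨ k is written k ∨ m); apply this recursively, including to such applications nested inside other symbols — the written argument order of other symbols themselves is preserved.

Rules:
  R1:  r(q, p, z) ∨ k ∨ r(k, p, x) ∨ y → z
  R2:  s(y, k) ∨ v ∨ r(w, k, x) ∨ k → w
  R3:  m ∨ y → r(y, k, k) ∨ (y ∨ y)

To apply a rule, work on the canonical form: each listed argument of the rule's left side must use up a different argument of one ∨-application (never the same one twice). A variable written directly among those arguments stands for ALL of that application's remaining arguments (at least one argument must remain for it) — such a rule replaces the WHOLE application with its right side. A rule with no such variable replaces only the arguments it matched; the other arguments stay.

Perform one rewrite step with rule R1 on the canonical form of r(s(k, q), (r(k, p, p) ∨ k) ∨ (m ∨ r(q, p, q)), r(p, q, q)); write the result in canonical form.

Answer: r(s(k, q), q, r(p, q, q))

Derivation:
Canonical form:  r(s(k, q), k ∨ m ∨ r(k, p, p) ∨ r(q, p, q), r(p, q, q))
Apply R1:  consuming k, r(k, p, p), r(q, p, q);  x := p, y := m, z := q
The variable takes the whole remainder — replace the entire application.
Result:  r(s(k, q), q, r(p, q, q))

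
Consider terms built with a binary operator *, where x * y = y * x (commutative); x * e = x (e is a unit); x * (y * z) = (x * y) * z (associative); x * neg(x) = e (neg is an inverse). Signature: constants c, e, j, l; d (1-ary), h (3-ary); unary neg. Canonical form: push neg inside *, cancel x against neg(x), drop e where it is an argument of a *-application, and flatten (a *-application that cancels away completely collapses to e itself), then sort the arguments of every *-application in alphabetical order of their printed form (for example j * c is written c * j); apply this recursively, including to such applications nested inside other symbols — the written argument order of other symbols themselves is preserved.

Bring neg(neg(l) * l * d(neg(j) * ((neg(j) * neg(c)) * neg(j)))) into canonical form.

Answer: neg(d(neg(c) * neg(j) * neg(j) * neg(j)))

Derivation:
Push neg inside:  distribute neg over * and collapse double neg
Inverses cancel:  l cancels
Collect terms:  neg(d(neg(c) * neg(j) * neg(j) * neg(j)))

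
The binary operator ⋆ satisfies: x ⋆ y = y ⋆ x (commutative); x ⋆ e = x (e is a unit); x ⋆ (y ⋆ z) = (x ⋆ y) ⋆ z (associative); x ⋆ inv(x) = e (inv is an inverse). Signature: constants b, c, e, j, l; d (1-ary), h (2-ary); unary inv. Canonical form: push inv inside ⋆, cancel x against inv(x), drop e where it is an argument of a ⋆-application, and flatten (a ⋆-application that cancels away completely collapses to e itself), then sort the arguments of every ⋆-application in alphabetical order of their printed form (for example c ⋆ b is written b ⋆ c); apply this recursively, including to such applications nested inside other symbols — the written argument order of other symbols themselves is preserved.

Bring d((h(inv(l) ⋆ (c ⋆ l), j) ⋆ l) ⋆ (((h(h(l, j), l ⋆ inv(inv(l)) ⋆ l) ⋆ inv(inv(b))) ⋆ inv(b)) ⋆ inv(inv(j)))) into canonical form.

Answer: d(h(c, j) ⋆ h(h(l, j), l ⋆ l ⋆ l) ⋆ j ⋆ l)

Derivation:
Work inside:  (h(inv(l) ⋆ (c ⋆ l), j) ⋆ l) ⋆ (((h(h(l, j), l ⋆ inv(inv(l)) ⋆ l) ⋆ inv(inv(b))) ⋆ inv(b)) ⋆ inv(inv(j)))
Push inv inside:  distribute inv over ⋆ and collapse double inv
Cancel:  b cancels
Collect:  h(c, j) ⋆ l ⋆ h(h(l, j), l ⋆ l ⋆ l) ⋆ j
Order the arguments:  h(c, j) ⋆ h(h(l, j), l ⋆ l ⋆ l) ⋆ j ⋆ l
Rebuild:  d(h(c, j) ⋆ h(h(l, j), l ⋆ l ⋆ l) ⋆ j ⋆ l)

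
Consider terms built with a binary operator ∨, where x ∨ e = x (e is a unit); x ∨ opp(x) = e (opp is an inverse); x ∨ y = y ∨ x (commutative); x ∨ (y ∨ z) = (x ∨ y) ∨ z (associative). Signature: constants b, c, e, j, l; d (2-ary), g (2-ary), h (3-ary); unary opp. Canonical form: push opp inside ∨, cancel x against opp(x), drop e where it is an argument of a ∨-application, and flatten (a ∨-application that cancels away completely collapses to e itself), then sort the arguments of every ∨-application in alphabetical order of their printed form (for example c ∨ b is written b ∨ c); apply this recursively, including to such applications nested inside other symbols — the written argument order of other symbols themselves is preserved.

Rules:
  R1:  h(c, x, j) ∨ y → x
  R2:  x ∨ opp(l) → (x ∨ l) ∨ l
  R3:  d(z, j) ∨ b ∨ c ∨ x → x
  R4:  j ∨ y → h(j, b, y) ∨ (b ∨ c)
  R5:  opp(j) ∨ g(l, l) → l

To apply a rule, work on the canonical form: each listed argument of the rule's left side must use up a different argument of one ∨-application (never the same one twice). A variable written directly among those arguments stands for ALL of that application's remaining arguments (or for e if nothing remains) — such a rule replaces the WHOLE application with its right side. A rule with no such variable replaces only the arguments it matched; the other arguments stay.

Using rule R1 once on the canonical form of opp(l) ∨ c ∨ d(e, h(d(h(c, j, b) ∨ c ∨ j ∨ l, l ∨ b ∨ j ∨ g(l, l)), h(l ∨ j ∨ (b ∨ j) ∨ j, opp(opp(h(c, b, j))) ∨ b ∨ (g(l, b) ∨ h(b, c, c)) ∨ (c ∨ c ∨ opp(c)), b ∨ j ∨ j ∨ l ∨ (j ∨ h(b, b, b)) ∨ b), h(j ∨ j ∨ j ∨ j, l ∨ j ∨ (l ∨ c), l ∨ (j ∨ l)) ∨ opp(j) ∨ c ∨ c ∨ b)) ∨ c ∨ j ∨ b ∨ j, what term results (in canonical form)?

Canonical form:  b ∨ c ∨ c ∨ d(e, h(d(c ∨ h(c, j, b) ∨ j ∨ l, b ∨ g(l, l) ∨ j ∨ l), h(b ∨ j ∨ j ∨ j ∨ l, b ∨ c ∨ g(l, b) ∨ h(b, c, c) ∨ h(c, b, j), b ∨ b ∨ h(b, b, b) ∨ j ∨ j ∨ j ∨ l), b ∨ c ∨ c ∨ h(j ∨ j ∨ j ∨ j, c ∨ j ∨ l ∨ l, j ∨ l ∨ l) ∨ opp(j))) ∨ j ∨ j ∨ opp(l)
Apply R1:  consuming h(c, b, j);  x := b, y := b ∨ c ∨ g(l, b) ∨ h(b, c, c)
The variable takes the whole remainder — replace the entire application.
Result:  b ∨ c ∨ c ∨ d(e, h(d(c ∨ h(c, j, b) ∨ j ∨ l, b ∨ g(l, l) ∨ j ∨ l), h(b ∨ j ∨ j ∨ j ∨ l, b, b ∨ b ∨ h(b, b, b) ∨ j ∨ j ∨ j ∨ l), b ∨ c ∨ c ∨ h(j ∨ j ∨ j ∨ j, c ∨ j ∨ l ∨ l, j ∨ l ∨ l) ∨ opp(j))) ∨ j ∨ j ∨ opp(l)

Answer: b ∨ c ∨ c ∨ d(e, h(d(c ∨ h(c, j, b) ∨ j ∨ l, b ∨ g(l, l) ∨ j ∨ l), h(b ∨ j ∨ j ∨ j ∨ l, b, b ∨ b ∨ h(b, b, b) ∨ j ∨ j ∨ j ∨ l), b ∨ c ∨ c ∨ h(j ∨ j ∨ j ∨ j, c ∨ j ∨ l ∨ l, j ∨ l ∨ l) ∨ opp(j))) ∨ j ∨ j ∨ opp(l)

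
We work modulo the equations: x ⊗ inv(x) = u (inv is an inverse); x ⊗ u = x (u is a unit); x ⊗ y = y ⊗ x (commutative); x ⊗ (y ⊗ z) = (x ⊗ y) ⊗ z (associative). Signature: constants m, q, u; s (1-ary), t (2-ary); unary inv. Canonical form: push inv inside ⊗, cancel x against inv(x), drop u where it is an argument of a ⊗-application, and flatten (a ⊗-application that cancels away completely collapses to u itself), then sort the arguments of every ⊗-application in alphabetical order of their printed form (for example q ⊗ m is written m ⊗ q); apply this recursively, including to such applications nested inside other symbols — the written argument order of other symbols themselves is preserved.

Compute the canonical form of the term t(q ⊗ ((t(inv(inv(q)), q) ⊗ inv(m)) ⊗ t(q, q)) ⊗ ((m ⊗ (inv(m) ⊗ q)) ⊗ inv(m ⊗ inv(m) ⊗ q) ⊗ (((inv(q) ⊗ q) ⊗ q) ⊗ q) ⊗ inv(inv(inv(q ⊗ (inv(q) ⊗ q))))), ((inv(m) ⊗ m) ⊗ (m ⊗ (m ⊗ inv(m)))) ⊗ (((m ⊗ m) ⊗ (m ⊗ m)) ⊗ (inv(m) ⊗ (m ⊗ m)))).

Answer: t(inv(m) ⊗ q ⊗ q ⊗ t(q, q) ⊗ t(q, q), m ⊗ m ⊗ m ⊗ m ⊗ m ⊗ m)

Derivation:
Descend into:  q ⊗ ((t(inv(inv(q)), q) ⊗ inv(m)) ⊗ t(q, q)) ⊗ ((m ⊗ (inv(m) ⊗ q)) ⊗ inv(m ⊗ inv(m) ⊗ q) ⊗ (((inv(q) ⊗ q) ⊗ q) ⊗ q) ⊗ inv(inv(inv(q ⊗ (inv(q) ⊗ q)))))
Push inv inside:  distribute inv over ⊗ and collapse double inv
Collect terms:  q ⊗ q ⊗ t(q, q) ⊗ t(q, q) ⊗ inv(m)
Sort:  inv(m) ⊗ q ⊗ q ⊗ t(q, q) ⊗ t(q, q)
Reassemble:  t(inv(m) ⊗ q ⊗ q ⊗ t(q, q) ⊗ t(q, q), m ⊗ m ⊗ m ⊗ m ⊗ m ⊗ m)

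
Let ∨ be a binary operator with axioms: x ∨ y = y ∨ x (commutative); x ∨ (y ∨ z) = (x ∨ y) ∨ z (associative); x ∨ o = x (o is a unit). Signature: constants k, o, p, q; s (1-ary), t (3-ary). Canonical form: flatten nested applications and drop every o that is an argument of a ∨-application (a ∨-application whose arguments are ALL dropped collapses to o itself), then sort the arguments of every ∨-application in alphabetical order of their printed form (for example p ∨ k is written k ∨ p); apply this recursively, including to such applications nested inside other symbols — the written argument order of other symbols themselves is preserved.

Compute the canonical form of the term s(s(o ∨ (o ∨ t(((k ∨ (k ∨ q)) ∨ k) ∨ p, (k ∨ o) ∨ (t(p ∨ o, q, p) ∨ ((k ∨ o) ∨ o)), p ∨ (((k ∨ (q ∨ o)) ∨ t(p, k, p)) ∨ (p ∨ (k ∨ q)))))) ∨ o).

Focus inside:  s(o ∨ (o ∨ t(((k ∨ (k ∨ q)) ∨ k) ∨ p, (k ∨ o) ∨ (t(p ∨ o, q, p) ∨ ((k ∨ o) ∨ o)), p ∨ (((k ∨ (q ∨ o)) ∨ t(p, k, p)) ∨ (p ∨ (k ∨ q)))))) ∨ o
Simplify inside:  s(o ∨ (o ∨ t(((k ∨ (k ∨ q)) ∨ k) ∨ p, (k ∨ o) ∨ (t(p ∨ o, q, p) ∨ ((k ∨ o) ∨ o)), p ∨ (((k ∨ (q ∨ o)) ∨ t(p, k, p)) ∨ (p ∨ (k ∨ q))))))  →  s(t(k ∨ k ∨ k ∨ p ∨ q, k ∨ k ∨ t(p, q, p), k ∨ k ∨ p ∨ p ∨ q ∨ q ∨ t(p, k, p)))
Units out:  drop o
Sort:  s(t(k ∨ k ∨ k ∨ p ∨ q, k ∨ k ∨ t(p, q, p), k ∨ k ∨ p ∨ p ∨ q ∨ q ∨ t(p, k, p)))
Rebuild:  s(s(t(k ∨ k ∨ k ∨ p ∨ q, k ∨ k ∨ t(p, q, p), k ∨ k ∨ p ∨ p ∨ q ∨ q ∨ t(p, k, p))))

Answer: s(s(t(k ∨ k ∨ k ∨ p ∨ q, k ∨ k ∨ t(p, q, p), k ∨ k ∨ p ∨ p ∨ q ∨ q ∨ t(p, k, p))))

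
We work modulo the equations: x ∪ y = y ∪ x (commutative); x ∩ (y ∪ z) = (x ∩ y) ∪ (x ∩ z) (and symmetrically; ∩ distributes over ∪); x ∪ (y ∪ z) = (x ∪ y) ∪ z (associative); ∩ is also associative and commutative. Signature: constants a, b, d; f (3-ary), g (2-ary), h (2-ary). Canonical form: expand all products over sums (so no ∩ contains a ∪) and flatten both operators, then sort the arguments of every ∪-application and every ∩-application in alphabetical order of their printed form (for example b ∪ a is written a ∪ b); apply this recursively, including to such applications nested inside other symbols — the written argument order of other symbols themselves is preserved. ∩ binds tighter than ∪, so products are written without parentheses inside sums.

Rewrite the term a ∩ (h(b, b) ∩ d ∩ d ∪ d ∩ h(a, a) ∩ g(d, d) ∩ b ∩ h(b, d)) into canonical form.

Answer: a ∩ b ∩ d ∩ g(d, d) ∩ h(a, a) ∩ h(b, d) ∪ a ∩ d ∩ d ∩ h(b, b)

Derivation:
Expand products over sums:  a ∩ d ∩ d ∩ h(b, b) ∪ a ∩ b ∩ d ∩ g(d, d) ∩ h(a, a) ∩ h(b, d)
Order the arguments:  a ∩ b ∩ d ∩ g(d, d) ∩ h(a, a) ∩ h(b, d) ∪ a ∩ d ∩ d ∩ h(b, b)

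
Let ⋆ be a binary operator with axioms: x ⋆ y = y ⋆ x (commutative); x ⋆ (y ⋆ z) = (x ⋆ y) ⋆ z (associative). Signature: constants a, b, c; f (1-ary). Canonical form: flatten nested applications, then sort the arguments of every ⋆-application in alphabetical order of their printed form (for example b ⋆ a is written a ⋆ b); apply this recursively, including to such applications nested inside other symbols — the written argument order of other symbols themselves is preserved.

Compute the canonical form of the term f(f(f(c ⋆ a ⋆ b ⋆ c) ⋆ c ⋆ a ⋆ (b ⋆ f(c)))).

Answer: f(f(a ⋆ b ⋆ c ⋆ f(a ⋆ b ⋆ c ⋆ c) ⋆ f(c)))

Derivation:
Work inside:  f(c ⋆ a ⋆ b ⋆ c) ⋆ c ⋆ a ⋆ (b ⋆ f(c))
Flatten:  f(c ⋆ a ⋆ b ⋆ c) ⋆ c ⋆ a ⋆ b ⋆ f(c)
Simplify inside:  f(c ⋆ a ⋆ b ⋆ c)  →  f(a ⋆ b ⋆ c ⋆ c)
Sort:  a ⋆ b ⋆ c ⋆ f(a ⋆ b ⋆ c ⋆ c) ⋆ f(c)
Reassemble:  f(f(a ⋆ b ⋆ c ⋆ f(a ⋆ b ⋆ c ⋆ c) ⋆ f(c)))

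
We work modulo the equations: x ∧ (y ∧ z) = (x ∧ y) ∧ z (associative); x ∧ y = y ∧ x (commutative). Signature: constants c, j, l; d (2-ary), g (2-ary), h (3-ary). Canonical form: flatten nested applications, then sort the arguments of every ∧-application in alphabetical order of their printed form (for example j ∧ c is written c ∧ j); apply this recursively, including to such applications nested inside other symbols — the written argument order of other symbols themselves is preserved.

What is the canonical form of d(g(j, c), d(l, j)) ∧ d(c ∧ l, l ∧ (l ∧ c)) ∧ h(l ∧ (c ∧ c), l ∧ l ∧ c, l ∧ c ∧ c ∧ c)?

Canonicalize subterm:  d(c ∧ l, l ∧ (l ∧ c))  →  d(c ∧ l, c ∧ l ∧ l)
Simplify inside:  h(l ∧ (c ∧ c), l ∧ l ∧ c, l ∧ c ∧ c ∧ c)  →  h(c ∧ c ∧ l, c ∧ l ∧ l, c ∧ c ∧ c ∧ l)
Sort arguments:  d(c ∧ l, c ∧ l ∧ l) ∧ d(g(j, c), d(l, j)) ∧ h(c ∧ c ∧ l, c ∧ l ∧ l, c ∧ c ∧ c ∧ l)

Answer: d(c ∧ l, c ∧ l ∧ l) ∧ d(g(j, c), d(l, j)) ∧ h(c ∧ c ∧ l, c ∧ l ∧ l, c ∧ c ∧ c ∧ l)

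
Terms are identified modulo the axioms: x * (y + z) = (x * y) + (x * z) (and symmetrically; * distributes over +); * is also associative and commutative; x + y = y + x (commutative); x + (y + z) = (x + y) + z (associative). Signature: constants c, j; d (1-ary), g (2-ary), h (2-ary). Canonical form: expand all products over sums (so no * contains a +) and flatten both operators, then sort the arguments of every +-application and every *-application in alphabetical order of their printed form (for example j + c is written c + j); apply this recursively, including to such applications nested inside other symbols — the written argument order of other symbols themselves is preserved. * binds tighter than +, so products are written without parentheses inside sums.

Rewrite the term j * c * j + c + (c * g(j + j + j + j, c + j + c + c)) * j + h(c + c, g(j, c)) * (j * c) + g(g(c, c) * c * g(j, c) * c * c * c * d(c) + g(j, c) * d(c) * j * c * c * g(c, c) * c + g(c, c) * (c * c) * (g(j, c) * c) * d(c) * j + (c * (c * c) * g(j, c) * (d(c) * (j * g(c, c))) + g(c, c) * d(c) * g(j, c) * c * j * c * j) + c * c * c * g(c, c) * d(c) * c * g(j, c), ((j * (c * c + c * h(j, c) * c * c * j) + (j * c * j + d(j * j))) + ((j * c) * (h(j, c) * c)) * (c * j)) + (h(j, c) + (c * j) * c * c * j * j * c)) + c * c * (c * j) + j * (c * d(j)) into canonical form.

Answer: c + c * c * c * j + c * d(j) * j + c * g(j + j + j + j, c + c + c + j) * j + c * h(c + c, g(j, c)) * j + c * j * j + g(c * c * c * c * d(c) * g(c, c) * g(j, c) + c * c * c * c * d(c) * g(c, c) * g(j, c) + c * c * c * d(c) * g(c, c) * g(j, c) * j + c * c * c * d(c) * g(c, c) * g(j, c) * j + c * c * c * d(c) * g(c, c) * g(j, c) * j + c * c * d(c) * g(c, c) * g(j, c) * j * j, c * c * c * c * j * j * j + c * c * c * h(j, c) * j * j + c * c * c * h(j, c) * j * j + c * c * j + c * j * j + d(j * j) + h(j, c))

Derivation:
Distribute:  c * j * j + c + c * g(j + j + j + j, c + c + c + j) * j + c * h(c + c, g(j, c)) * j + g(c * c * c * c * d(c) * g(c, c) * g(j, c) + c * c * c * c * d(c) * g(c, c) * g(j, c) + c * c * c * d(c) * g(c, c) * g(j, c) * j + c * c * c * d(c) * g(c, c) * g(j, c) * j + c * c * c * d(c) * g(c, c) * g(j, c) * j + c * c * d(c) * g(c, c) * g(j, c) * j * j, c * c * c * c * j * j * j + c * c * c * h(j, c) * j * j + c * c * c * h(j, c) * j * j + c * c * j + c * j * j + d(j * j) + h(j, c)) + c * c * c * j + c * d(j) * j
Sort arguments:  c + c * c * c * j + c * d(j) * j + c * g(j + j + j + j, c + c + c + j) * j + c * h(c + c, g(j, c)) * j + c * j * j + g(c * c * c * c * d(c) * g(c, c) * g(j, c) + c * c * c * c * d(c) * g(c, c) * g(j, c) + c * c * c * d(c) * g(c, c) * g(j, c) * j + c * c * c * d(c) * g(c, c) * g(j, c) * j + c * c * c * d(c) * g(c, c) * g(j, c) * j + c * c * d(c) * g(c, c) * g(j, c) * j * j, c * c * c * c * j * j * j + c * c * c * h(j, c) * j * j + c * c * c * h(j, c) * j * j + c * c * j + c * j * j + d(j * j) + h(j, c))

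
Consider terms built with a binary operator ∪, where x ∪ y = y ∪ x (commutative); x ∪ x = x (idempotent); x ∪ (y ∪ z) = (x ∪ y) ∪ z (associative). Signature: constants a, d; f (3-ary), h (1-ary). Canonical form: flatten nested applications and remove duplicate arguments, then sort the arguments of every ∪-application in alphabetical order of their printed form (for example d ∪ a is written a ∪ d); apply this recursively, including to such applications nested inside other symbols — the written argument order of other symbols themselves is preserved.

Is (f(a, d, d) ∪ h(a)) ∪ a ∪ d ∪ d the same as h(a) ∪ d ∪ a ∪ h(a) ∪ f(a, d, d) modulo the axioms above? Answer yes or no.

Left:  (f(a, d, d) ∪ h(a)) ∪ a ∪ d ∪ d
  Un-nest:  f(a, d, d) ∪ h(a) ∪ a ∪ d ∪ d
  Deduplicate:  drop duplicate d
  Sort:  a ∪ d ∪ f(a, d, d) ∪ h(a)
Right:  h(a) ∪ d ∪ a ∪ h(a) ∪ f(a, d, d)
  Drop duplicates:  drop duplicate h(a)
  Sort:  a ∪ d ∪ f(a, d, d) ∪ h(a)

Answer: yes — both canonical forms are a ∪ d ∪ f(a, d, d) ∪ h(a)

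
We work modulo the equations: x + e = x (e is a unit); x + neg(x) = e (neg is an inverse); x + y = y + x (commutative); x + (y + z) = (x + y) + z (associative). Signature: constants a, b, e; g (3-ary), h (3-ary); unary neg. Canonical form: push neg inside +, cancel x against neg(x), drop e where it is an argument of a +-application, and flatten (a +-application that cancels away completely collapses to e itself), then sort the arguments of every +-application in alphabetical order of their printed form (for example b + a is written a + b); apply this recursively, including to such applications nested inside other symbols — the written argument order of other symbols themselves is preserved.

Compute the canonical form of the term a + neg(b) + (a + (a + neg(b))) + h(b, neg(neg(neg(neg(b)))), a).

Push neg inside:  distribute neg over + and collapse double neg
Combine occurrences:  a + a + a + neg(b) + neg(b) + h(b, b, a)
Sort arguments:  a + a + a + h(b, b, a) + neg(b) + neg(b)

Answer: a + a + a + h(b, b, a) + neg(b) + neg(b)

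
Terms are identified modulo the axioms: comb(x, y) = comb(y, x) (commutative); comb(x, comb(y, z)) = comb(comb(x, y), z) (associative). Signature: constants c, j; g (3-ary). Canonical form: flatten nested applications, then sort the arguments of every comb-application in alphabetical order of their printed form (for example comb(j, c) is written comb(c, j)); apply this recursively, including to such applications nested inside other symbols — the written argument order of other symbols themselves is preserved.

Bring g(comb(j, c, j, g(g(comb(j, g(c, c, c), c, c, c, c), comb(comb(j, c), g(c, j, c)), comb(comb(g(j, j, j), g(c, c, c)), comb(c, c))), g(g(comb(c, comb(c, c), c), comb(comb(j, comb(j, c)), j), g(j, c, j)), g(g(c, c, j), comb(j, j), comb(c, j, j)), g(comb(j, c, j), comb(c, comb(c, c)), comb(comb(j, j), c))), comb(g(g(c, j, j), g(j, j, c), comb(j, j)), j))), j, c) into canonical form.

Answer: g(comb(c, g(g(comb(c, c, c, c, g(c, c, c), j), comb(c, g(c, j, c), j), comb(c, c, g(c, c, c), g(j, j, j))), g(g(comb(c, c, c, c), comb(c, j, j, j), g(j, c, j)), g(g(c, c, j), comb(j, j), comb(c, j, j)), g(comb(c, j, j), comb(c, c, c), comb(c, j, j))), comb(g(g(c, j, j), g(j, j, c), comb(j, j)), j)), j, j), j, c)

Derivation:
Work inside:  comb(j, c, j, g(g(comb(j, g(c, c, c), c, c, c, c), comb(comb(j, c), g(c, j, c)), comb(comb(g(j, j, j), g(c, c, c)), comb(c, c))), g(g(comb(c, comb(c, c), c), comb(comb(j, comb(j, c)), j), g(j, c, j)), g(g(c, c, j), comb(j, j), comb(c, j, j)), g(comb(j, c, j), comb(c, comb(c, c)), comb(comb(j, j), c))), comb(g(g(c, j, j), g(j, j, c), comb(j, j)), j)))
Canonicalize subterm:  g(g(comb(j, g(c, c, c), c, c, c, c), comb(comb(j, c), g(c, j, c)), comb(comb(g(j, j, j), g(c, c, c)), comb(c, c))), g(g(comb(c, comb(c, c), c), comb(comb(j, comb(j, c)), j), g(j, c, j)), g(g(c, c, j), comb(j, j), comb(c, j, j)), g(comb(j, c, j), comb(c, comb(c, c)), comb(comb(j, j), c))), comb(g(g(c, j, j), g(j, j, c), comb(j, j)), j))  →  g(g(comb(c, c, c, c, g(c, c, c), j), comb(c, g(c, j, c), j), comb(c, c, g(c, c, c), g(j, j, j))), g(g(comb(c, c, c, c), comb(c, j, j, j), g(j, c, j)), g(g(c, c, j), comb(j, j), comb(c, j, j)), g(comb(c, j, j), comb(c, c, c), comb(c, j, j))), comb(g(g(c, j, j), g(j, j, c), comb(j, j)), j))
Sort arguments:  comb(c, g(g(comb(c, c, c, c, g(c, c, c), j), comb(c, g(c, j, c), j), comb(c, c, g(c, c, c), g(j, j, j))), g(g(comb(c, c, c, c), comb(c, j, j, j), g(j, c, j)), g(g(c, c, j), comb(j, j), comb(c, j, j)), g(comb(c, j, j), comb(c, c, c), comb(c, j, j))), comb(g(g(c, j, j), g(j, j, c), comb(j, j)), j)), j, j)
Put back:  g(comb(c, g(g(comb(c, c, c, c, g(c, c, c), j), comb(c, g(c, j, c), j), comb(c, c, g(c, c, c), g(j, j, j))), g(g(comb(c, c, c, c), comb(c, j, j, j), g(j, c, j)), g(g(c, c, j), comb(j, j), comb(c, j, j)), g(comb(c, j, j), comb(c, c, c), comb(c, j, j))), comb(g(g(c, j, j), g(j, j, c), comb(j, j)), j)), j, j), j, c)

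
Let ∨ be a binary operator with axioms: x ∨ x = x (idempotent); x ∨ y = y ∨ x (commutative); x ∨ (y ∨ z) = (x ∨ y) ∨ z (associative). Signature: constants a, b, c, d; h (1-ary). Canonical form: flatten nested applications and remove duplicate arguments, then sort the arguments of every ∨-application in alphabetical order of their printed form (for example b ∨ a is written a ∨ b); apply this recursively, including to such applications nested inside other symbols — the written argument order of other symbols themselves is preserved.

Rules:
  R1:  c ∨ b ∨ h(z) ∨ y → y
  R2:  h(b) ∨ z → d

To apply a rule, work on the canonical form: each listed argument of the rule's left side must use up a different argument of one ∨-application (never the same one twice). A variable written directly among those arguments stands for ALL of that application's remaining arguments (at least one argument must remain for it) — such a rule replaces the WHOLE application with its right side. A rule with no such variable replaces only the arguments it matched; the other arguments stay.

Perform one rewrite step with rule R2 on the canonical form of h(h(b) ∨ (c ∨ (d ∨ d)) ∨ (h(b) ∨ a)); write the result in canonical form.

Answer: h(d)

Derivation:
Canonical form:  h(a ∨ c ∨ d ∨ h(b))
Apply R2:  consuming h(b);  z := a ∨ c ∨ d
The extension variable absorbs all remaining arguments, so the whole application is rewritten.
New term:  h(d)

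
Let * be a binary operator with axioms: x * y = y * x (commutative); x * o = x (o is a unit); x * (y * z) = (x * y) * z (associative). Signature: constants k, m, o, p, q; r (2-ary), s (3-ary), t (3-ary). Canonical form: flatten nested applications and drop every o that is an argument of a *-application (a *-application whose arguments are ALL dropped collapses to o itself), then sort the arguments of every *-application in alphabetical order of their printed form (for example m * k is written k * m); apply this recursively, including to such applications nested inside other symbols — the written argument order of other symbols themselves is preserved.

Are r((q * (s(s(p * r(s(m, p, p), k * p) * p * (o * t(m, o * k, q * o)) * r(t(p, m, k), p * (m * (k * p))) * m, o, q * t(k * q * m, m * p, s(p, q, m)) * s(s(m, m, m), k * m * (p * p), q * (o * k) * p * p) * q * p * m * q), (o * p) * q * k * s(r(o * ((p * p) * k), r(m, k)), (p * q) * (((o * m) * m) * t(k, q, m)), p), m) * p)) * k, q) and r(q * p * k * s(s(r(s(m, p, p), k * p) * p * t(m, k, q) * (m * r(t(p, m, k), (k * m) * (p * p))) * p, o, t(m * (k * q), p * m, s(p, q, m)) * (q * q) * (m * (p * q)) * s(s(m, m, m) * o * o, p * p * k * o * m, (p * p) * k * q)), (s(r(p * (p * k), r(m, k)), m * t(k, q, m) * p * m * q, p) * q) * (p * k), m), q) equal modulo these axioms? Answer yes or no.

Answer: yes — both canonical forms are r(k * p * q * s(s(m * p * p * r(s(m, p, p), k * p) * r(t(p, m, k), k * m * p * p) * t(m, k, q), o, m * p * q * q * q * s(s(m, m, m), k * m * p * p, k * p * p * q) * t(k * m * q, m * p, s(p, q, m))), k * p * q * s(r(k * p * p, r(m, k)), m * m * p * q * t(k, q, m), p), m), q)

Derivation:
Left:  r((q * (s(s(p * r(s(m, p, p), k * p) * p * (o * t(m, o * k, q * o)) * r(t(p, m, k), p * (m * (k * p))) * m, o, q * t(k * q * m, m * p, s(p, q, m)) * s(s(m, m, m), k * m * (p * p), q * (o * k) * p * p) * q * p * m * q), (o * p) * q * k * s(r(o * ((p * p) * k), r(m, k)), (p * q) * (((o * m) * m) * t(k, q, m)), p), m) * p)) * k, q)
  Descend into:  (q * (s(s(p * r(s(m, p, p), k * p) * p * (o * t(m, o * k, q * o)) * r(t(p, m, k), p * (m * (k * p))) * m, o, q * t(k * q * m, m * p, s(p, q, m)) * s(s(m, m, m), k * m * (p * p), q * (o * k) * p * p) * q * p * m * q), (o * p) * q * k * s(r(o * ((p * p) * k), r(m, k)), (p * q) * (((o * m) * m) * t(k, q, m)), p), m) * p)) * k
  Merge nested applications:  q * s(s(p * r(s(m, p, p), k * p) * p * (o * t(m, o * k, q * o)) * r(t(p, m, k), p * (m * (k * p))) * m, o, q * t(k * q * m, m * p, s(p, q, m)) * s(s(m, m, m), k * m * (p * p), q * (o * k) * p * p) * q * p * m * q), (o * p) * q * k * s(r(o * ((p * p) * k), r(m, k)), (p * q) * (((o * m) * m) * t(k, q, m)), p), m) * p * k
  Inside:  s(s(p * r(s(m, p, p), k * p) * p * (o * t(m, o * k, q * o)) * r(t(p, m, k), p * (m * (k * p))) * m, o, q * t(k * q * m, m * p, s(p, q, m)) * s(s(m, m, m), k * m * (p * p), q * (o * k) * p * p) * q * p * m * q), (o * p) * q * k * s(r(o * ((p * p) * k), r(m, k)), (p * q) * (((o * m) * m) * t(k, q, m)), p), m)  →  s(s(m * p * p * r(s(m, p, p), k * p) * r(t(p, m, k), k * m * p * p) * t(m, k, q), o, m * p * q * q * q * s(s(m, m, m), k * m * p * p, k * p * p * q) * t(k * m * q, m * p, s(p, q, m))), k * p * q * s(r(k * p * p, r(m, k)), m * m * p * q * t(k, q, m), p), m)
  Sort arguments:  k * p * q * s(s(m * p * p * r(s(m, p, p), k * p) * r(t(p, m, k), k * m * p * p) * t(m, k, q), o, m * p * q * q * q * s(s(m, m, m), k * m * p * p, k * p * p * q) * t(k * m * q, m * p, s(p, q, m))), k * p * q * s(r(k * p * p, r(m, k)), m * m * p * q * t(k, q, m), p), m)
  Reassemble:  r(k * p * q * s(s(m * p * p * r(s(m, p, p), k * p) * r(t(p, m, k), k * m * p * p) * t(m, k, q), o, m * p * q * q * q * s(s(m, m, m), k * m * p * p, k * p * p * q) * t(k * m * q, m * p, s(p, q, m))), k * p * q * s(r(k * p * p, r(m, k)), m * m * p * q * t(k, q, m), p), m), q)
Right:  r(q * p * k * s(s(r(s(m, p, p), k * p) * p * t(m, k, q) * (m * r(t(p, m, k), (k * m) * (p * p))) * p, o, t(m * (k * q), p * m, s(p, q, m)) * (q * q) * (m * (p * q)) * s(s(m, m, m) * o * o, p * p * k * o * m, (p * p) * k * q)), (s(r(p * (p * k), r(m, k)), m * t(k, q, m) * p * m * q, p) * q) * (p * k), m), q)
  Work inside:  q * p * k * s(s(r(s(m, p, p), k * p) * p * t(m, k, q) * (m * r(t(p, m, k), (k * m) * (p * p))) * p, o, t(m * (k * q), p * m, s(p, q, m)) * (q * q) * (m * (p * q)) * s(s(m, m, m) * o * o, p * p * k * o * m, (p * p) * k * q)), (s(r(p * (p * k), r(m, k)), m * t(k, q, m) * p * m * q, p) * q) * (p * k), m)
  Canonicalize subterm:  s(s(r(s(m, p, p), k * p) * p * t(m, k, q) * (m * r(t(p, m, k), (k * m) * (p * p))) * p, o, t(m * (k * q), p * m, s(p, q, m)) * (q * q) * (m * (p * q)) * s(s(m, m, m) * o * o, p * p * k * o * m, (p * p) * k * q)), (s(r(p * (p * k), r(m, k)), m * t(k, q, m) * p * m * q, p) * q) * (p * k), m)  →  s(s(m * p * p * r(s(m, p, p), k * p) * r(t(p, m, k), k * m * p * p) * t(m, k, q), o, m * p * q * q * q * s(s(m, m, m), k * m * p * p, k * p * p * q) * t(k * m * q, m * p, s(p, q, m))), k * p * q * s(r(k * p * p, r(m, k)), m * m * p * q * t(k, q, m), p), m)
  Order the arguments:  k * p * q * s(s(m * p * p * r(s(m, p, p), k * p) * r(t(p, m, k), k * m * p * p) * t(m, k, q), o, m * p * q * q * q * s(s(m, m, m), k * m * p * p, k * p * p * q) * t(k * m * q, m * p, s(p, q, m))), k * p * q * s(r(k * p * p, r(m, k)), m * m * p * q * t(k, q, m), p), m)
  Reassemble:  r(k * p * q * s(s(m * p * p * r(s(m, p, p), k * p) * r(t(p, m, k), k * m * p * p) * t(m, k, q), o, m * p * q * q * q * s(s(m, m, m), k * m * p * p, k * p * p * q) * t(k * m * q, m * p, s(p, q, m))), k * p * q * s(r(k * p * p, r(m, k)), m * m * p * q * t(k, q, m), p), m), q)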